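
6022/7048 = 3011/3524 = 0.85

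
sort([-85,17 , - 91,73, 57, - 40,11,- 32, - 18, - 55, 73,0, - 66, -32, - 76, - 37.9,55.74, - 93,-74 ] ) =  [-93,-91,-85,-76,-74,-66, - 55, - 40,  -  37.9, - 32, - 32,-18,0, 11,17,  55.74 , 57,73,73 ]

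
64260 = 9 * 7140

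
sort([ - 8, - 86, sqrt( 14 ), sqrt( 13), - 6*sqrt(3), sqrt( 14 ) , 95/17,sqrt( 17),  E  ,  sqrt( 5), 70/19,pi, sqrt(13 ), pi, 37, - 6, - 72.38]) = [ - 86,- 72.38, - 6 * sqrt( 3),- 8,-6,  sqrt(5), E , pi,pi, sqrt ( 13),sqrt(13) , 70/19,sqrt (14 ),  sqrt(14),sqrt ( 17),  95/17, 37] 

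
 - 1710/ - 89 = 19 + 19/89 = 19.21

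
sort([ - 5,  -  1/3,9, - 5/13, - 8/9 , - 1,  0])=[ - 5, - 1, - 8/9,  -  5/13,-1/3 , 0, 9]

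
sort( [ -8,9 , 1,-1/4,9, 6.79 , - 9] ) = [-9,-8,  -  1/4, 1,6.79, 9,9]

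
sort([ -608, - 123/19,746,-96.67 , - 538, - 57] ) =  [ - 608, - 538, - 96.67, - 57, - 123/19, 746]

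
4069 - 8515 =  - 4446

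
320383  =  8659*37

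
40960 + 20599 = 61559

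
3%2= 1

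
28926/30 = 4821/5  =  964.20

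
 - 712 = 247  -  959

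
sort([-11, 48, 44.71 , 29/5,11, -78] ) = [ - 78 , - 11, 29/5, 11, 44.71,48]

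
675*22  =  14850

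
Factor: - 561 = - 3^1 * 11^1*17^1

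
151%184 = 151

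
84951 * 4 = 339804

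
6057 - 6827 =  -770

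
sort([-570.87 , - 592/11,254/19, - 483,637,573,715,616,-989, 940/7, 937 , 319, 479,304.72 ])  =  [ - 989, - 570.87,-483  , -592/11,  254/19,  940/7, 304.72,319, 479 , 573, 616 , 637,  715, 937]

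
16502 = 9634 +6868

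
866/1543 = 866/1543 = 0.56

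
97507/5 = 19501 + 2/5 = 19501.40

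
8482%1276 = 826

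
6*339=2034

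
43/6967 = 43/6967 = 0.01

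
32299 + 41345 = 73644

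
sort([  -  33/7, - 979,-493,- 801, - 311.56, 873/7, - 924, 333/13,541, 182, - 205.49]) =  [ - 979, - 924, - 801, - 493, - 311.56 ,  -  205.49, - 33/7, 333/13, 873/7,182, 541 ] 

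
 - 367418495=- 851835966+484417471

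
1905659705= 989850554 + 915809151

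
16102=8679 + 7423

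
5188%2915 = 2273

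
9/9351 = 1/1039 = 0.00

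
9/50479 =9/50479 = 0.00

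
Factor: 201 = 3^1 * 67^1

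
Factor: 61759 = 151^1*409^1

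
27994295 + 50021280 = 78015575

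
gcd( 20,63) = 1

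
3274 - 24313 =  - 21039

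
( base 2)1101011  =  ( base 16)6b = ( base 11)98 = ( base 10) 107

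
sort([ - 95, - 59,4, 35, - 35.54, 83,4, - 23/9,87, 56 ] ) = [ - 95,  -  59,-35.54, - 23/9,4 , 4,  35 , 56, 83 , 87 ]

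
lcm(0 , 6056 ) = 0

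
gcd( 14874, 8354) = 2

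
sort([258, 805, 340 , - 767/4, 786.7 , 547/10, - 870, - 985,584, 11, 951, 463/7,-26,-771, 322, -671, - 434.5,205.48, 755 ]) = [ - 985, - 870, - 771, - 671,-434.5,-767/4,  -  26, 11, 547/10,  463/7,205.48, 258, 322, 340,584, 755, 786.7, 805, 951 ] 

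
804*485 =389940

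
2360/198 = 11 + 91/99  =  11.92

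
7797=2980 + 4817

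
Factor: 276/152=2^ ( - 1) *3^1*19^ ( - 1)*23^1 = 69/38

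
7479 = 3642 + 3837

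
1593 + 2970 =4563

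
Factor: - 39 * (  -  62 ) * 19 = 45942 = 2^1 *3^1*13^1 * 19^1*31^1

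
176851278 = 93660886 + 83190392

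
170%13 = 1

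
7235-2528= 4707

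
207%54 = 45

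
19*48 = 912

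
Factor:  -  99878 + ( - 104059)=-203937 = - 3^1*67979^1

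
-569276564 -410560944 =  - 979837508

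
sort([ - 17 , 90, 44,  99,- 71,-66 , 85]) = [ - 71,-66,-17, 44,85, 90,  99]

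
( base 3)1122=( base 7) 62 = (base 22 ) 20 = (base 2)101100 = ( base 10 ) 44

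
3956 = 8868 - 4912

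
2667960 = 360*7411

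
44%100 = 44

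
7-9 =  -2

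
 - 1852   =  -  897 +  - 955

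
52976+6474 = 59450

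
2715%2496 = 219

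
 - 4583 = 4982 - 9565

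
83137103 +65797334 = 148934437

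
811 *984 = 798024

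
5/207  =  5/207 = 0.02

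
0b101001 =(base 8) 51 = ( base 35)16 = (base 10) 41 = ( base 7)56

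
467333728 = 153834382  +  313499346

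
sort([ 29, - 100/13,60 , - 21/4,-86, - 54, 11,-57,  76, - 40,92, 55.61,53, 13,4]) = [ -86,- 57, - 54, - 40, - 100/13, - 21/4,  4,11,13,  29,53,55.61, 60, 76, 92]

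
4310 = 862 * 5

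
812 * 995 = 807940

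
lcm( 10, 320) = 320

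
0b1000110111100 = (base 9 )6204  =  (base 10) 4540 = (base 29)5BG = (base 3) 20020011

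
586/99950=293/49975 = 0.01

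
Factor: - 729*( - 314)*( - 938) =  - 214713828 = - 2^2*3^6 *7^1*67^1*157^1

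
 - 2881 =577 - 3458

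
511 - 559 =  - 48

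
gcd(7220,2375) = 95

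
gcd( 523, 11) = 1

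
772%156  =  148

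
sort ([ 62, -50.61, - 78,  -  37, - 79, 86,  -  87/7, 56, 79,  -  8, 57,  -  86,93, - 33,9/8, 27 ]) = [ - 86,-79,  -  78, - 50.61,-37, -33,- 87/7, - 8, 9/8, 27,56, 57, 62,  79,  86,93] 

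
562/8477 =562/8477 = 0.07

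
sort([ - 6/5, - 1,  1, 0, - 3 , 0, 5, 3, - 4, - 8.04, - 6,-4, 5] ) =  [ -8.04, - 6 , - 4, - 4, - 3, - 6/5, - 1, 0, 0, 1, 3, 5,5] 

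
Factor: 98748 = 2^2*3^2 * 13^1 * 211^1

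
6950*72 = 500400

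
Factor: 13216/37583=2^5*7^ (  -  1)*13^(-1) = 32/91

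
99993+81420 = 181413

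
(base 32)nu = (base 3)1001101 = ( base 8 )1376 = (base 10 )766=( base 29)QC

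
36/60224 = 9/15056 = 0.00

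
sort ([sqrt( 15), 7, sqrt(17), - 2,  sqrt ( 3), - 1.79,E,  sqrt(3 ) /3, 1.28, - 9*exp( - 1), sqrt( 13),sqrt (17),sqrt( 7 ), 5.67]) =[ - 9*exp( - 1), - 2, - 1.79, sqrt ( 3)/3, 1.28, sqrt (3), sqrt (7), E, sqrt (13), sqrt(15 ),sqrt( 17),sqrt( 17),5.67, 7] 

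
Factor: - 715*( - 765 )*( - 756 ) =  -  413513100  =  -  2^2 * 3^5* 5^2*7^1*11^1*13^1 * 17^1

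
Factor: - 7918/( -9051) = 2^1*3^( - 1) * 7^(- 1 )*37^1*107^1*431^ ( - 1 ) 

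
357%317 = 40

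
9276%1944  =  1500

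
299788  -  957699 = -657911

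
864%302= 260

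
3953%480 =113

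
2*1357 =2714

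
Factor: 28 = 2^2*7^1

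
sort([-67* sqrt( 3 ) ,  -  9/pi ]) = [ - 67*sqrt( 3), - 9/pi ]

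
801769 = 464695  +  337074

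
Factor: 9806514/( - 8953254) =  - 3^( - 3)* 17^( - 1)*683^1*2393^1 * 3251^( - 1) = - 1634419/1492209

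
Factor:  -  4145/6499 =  - 5^1*67^(-1)*97^( - 1) * 829^1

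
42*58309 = 2448978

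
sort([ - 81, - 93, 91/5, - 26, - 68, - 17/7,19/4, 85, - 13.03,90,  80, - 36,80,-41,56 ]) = [ - 93, - 81, - 68,-41, - 36, - 26, - 13.03, - 17/7,19/4, 91/5,56, 80,80,85,90 ] 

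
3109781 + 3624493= 6734274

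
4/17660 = 1/4415 = 0.00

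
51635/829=62  +  237/829=62.29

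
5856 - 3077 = 2779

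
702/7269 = 234/2423 = 0.10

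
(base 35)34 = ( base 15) 74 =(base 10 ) 109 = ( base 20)59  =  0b1101101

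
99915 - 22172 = 77743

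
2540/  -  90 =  - 29 + 7/9  =  - 28.22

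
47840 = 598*80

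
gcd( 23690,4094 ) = 46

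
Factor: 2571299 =89^1*167^1*173^1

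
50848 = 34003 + 16845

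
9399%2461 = 2016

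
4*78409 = 313636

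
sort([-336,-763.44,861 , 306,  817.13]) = [  -  763.44 , - 336 , 306,  817.13,861]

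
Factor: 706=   2^1*353^1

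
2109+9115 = 11224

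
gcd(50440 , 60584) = 8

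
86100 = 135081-48981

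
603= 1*603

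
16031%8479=7552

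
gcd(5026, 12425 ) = 7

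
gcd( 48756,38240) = 956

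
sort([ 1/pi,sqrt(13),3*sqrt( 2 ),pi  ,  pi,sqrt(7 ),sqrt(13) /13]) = [ sqrt(13 )/13,1/pi,  sqrt( 7),pi,pi,sqrt( 13),3*sqrt(2) ]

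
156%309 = 156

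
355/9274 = 355/9274 = 0.04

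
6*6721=40326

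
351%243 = 108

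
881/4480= 881/4480= 0.20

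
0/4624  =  0 = 0.00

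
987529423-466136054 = 521393369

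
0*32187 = 0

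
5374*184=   988816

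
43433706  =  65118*667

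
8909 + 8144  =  17053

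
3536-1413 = 2123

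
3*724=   2172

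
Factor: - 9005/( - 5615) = 1123^(-1)*1801^1 = 1801/1123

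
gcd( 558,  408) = 6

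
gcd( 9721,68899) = 1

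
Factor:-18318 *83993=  - 2^1*3^1*7^1*13^2*43^1* 71^2 = -1538583774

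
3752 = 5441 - 1689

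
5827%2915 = 2912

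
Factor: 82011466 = 2^1* 397^1*103289^1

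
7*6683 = 46781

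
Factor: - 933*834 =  - 778122 = - 2^1*3^2*139^1 * 311^1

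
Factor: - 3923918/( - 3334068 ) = 2^( - 1)*3^( - 3)*19^1*31^1*3331^1*30871^( - 1 )= 1961959/1667034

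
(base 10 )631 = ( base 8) 1167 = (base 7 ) 1561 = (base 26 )o7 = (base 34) IJ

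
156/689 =12/53 = 0.23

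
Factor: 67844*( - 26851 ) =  - 1821679244 = - 2^2*7^1*11^1 * 2423^1*2441^1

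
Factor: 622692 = 2^2 * 3^2*7^2*353^1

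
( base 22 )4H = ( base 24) 49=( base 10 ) 105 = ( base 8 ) 151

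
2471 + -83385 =-80914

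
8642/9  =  8642/9 = 960.22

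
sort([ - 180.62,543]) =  [-180.62,543]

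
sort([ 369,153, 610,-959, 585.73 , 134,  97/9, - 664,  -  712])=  [-959, - 712, -664,97/9,134 , 153, 369, 585.73, 610]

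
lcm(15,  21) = 105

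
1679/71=1679/71 = 23.65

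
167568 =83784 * 2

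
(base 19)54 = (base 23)47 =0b1100011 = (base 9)120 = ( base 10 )99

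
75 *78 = 5850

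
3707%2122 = 1585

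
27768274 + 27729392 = 55497666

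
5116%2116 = 884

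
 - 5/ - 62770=1/12554 =0.00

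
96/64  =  1+ 1/2 =1.50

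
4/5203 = 4/5203 = 0.00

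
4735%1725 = 1285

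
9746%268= 98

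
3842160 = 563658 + 3278502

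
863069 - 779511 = 83558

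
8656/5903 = 8656/5903 = 1.47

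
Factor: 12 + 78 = 90 = 2^1 *3^2*5^1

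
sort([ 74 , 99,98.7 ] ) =[ 74, 98.7,99]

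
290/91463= 290/91463 = 0.00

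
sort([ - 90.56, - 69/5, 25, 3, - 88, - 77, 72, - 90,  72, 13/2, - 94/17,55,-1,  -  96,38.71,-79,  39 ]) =[-96,- 90.56, - 90, - 88,-79,-77, - 69/5, - 94/17, - 1, 3,  13/2, 25, 38.71,39, 55,72,72] 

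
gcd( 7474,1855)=1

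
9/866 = 9/866 = 0.01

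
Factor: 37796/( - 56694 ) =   -  2/3 = - 2^1* 3^( -1)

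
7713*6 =46278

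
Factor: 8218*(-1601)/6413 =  -13157018/6413 = - 2^1 * 7^1*11^( - 2 )*53^( - 1 )*587^1  *  1601^1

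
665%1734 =665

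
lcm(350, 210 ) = 1050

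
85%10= 5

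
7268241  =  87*83543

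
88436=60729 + 27707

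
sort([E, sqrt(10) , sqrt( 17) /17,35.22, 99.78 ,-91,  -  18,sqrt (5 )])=[  -  91, - 18, sqrt( 17)/17  ,  sqrt( 5 ), E, sqrt( 10), 35.22, 99.78]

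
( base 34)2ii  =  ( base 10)2942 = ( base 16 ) b7e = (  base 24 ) 52E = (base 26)494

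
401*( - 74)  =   - 29674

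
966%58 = 38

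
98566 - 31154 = 67412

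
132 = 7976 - 7844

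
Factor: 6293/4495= 7/5 = 5^(- 1 ) * 7^1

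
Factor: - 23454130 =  - 2^1 * 5^1*7^1*103^1 * 3253^1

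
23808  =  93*256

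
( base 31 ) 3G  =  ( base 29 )3m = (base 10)109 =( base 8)155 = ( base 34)37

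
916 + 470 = 1386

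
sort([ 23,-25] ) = [-25,23]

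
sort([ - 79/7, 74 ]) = [-79/7,74 ]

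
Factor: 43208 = 2^3*11^1*491^1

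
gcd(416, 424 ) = 8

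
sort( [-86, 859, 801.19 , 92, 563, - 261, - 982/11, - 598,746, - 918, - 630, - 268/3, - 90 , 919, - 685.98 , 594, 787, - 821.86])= [ - 918, - 821.86, - 685.98, - 630, - 598,-261, - 90, - 268/3 , - 982/11, - 86,92, 563, 594,746,787,801.19,859, 919 ]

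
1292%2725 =1292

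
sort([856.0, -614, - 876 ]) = [- 876, - 614, 856.0] 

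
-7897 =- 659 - 7238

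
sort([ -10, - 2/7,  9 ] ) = [- 10, - 2/7,9 ]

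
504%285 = 219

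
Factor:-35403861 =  - 3^1*11801287^1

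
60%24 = 12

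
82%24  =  10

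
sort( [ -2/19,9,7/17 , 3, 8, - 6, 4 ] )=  [ - 6, - 2/19,7/17, 3,4, 8,9 ] 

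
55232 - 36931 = 18301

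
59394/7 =59394/7  =  8484.86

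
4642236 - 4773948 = -131712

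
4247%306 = 269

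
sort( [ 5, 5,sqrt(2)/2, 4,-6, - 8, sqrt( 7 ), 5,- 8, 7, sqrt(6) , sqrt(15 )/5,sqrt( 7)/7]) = [ - 8  , - 8,-6, sqrt(7 )/7, sqrt( 2 )/2  ,  sqrt(15 )/5, sqrt (6),sqrt(7), 4 , 5, 5, 5,7 ] 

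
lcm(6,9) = 18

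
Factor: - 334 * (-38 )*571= 2^2*19^1*167^1 * 571^1 =7247132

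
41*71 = 2911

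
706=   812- 106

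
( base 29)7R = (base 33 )6w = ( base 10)230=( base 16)E6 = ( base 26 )8m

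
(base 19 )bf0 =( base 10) 4256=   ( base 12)2568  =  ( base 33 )3tw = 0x10a0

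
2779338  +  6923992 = 9703330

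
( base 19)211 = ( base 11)615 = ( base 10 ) 742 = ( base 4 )23212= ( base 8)1346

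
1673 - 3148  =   - 1475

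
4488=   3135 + 1353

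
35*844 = 29540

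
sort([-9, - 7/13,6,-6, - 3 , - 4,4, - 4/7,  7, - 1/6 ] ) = [ - 9, - 6, - 4, - 3, - 4/7, - 7/13, - 1/6 , 4, 6, 7]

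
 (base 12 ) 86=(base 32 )36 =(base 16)66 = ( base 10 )102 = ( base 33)33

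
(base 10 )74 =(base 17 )46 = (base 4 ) 1022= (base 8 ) 112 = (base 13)59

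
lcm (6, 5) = 30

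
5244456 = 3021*1736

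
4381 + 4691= 9072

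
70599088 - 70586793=12295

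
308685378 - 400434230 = -91748852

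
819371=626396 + 192975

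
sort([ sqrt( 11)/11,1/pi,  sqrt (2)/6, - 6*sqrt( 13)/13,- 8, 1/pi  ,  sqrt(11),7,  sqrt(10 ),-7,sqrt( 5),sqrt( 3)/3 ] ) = [ - 8,-7,- 6*sqrt ( 13)/13,sqrt(2)/6,sqrt ( 11) /11,1/pi,1/pi,sqrt(3)/3,  sqrt( 5 )  ,  sqrt( 10), sqrt( 11),7 ]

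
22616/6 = 3769 +1/3 = 3769.33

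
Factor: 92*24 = 2208 = 2^5*3^1*23^1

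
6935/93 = 6935/93=   74.57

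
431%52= 15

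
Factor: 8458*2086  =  2^2 * 7^1*149^1*4229^1 =17643388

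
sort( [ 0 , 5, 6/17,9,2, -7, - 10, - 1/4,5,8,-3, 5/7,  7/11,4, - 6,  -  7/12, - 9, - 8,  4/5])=[ - 10,-9, - 8, - 7, - 6, - 3,  -  7/12  , - 1/4, 0, 6/17, 7/11,5/7, 4/5, 2,  4, 5, 5,  8, 9]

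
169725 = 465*365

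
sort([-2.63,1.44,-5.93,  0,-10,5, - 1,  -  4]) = [ - 10, - 5.93,  -  4, - 2.63,-1,0 , 1.44,5]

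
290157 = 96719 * 3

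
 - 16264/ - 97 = 167 + 65/97 = 167.67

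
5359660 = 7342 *730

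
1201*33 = 39633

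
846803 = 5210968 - 4364165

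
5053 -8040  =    -  2987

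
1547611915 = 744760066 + 802851849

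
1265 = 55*23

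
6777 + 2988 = 9765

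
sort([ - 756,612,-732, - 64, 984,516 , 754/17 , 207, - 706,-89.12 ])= [-756, - 732,-706,  -  89.12,-64, 754/17, 207,516, 612,984 ] 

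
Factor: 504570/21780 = 2^( - 1 )*  3^(-1 )*139^1 =139/6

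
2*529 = 1058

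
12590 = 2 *6295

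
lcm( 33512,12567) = 100536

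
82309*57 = 4691613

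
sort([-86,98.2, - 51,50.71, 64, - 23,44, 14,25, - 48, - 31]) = [ - 86 , - 51 ,-48, - 31,-23,14 , 25,44,50.71, 64 , 98.2]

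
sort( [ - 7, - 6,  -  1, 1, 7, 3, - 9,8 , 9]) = [ - 9, - 7, - 6, - 1, 1,3 , 7,8,9]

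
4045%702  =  535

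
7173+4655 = 11828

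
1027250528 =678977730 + 348272798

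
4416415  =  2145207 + 2271208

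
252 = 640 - 388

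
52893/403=52893/403 = 131.25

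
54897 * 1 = 54897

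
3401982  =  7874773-4472791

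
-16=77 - 93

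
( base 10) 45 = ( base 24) 1L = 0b101101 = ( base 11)41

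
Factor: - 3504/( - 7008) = 2^( - 1)  =  1/2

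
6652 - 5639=1013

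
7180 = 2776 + 4404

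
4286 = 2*2143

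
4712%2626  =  2086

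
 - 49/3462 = - 1 + 3413/3462 =-0.01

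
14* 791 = 11074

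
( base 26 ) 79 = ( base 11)164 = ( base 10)191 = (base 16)bf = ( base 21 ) 92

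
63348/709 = 63348/709 = 89.35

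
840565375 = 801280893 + 39284482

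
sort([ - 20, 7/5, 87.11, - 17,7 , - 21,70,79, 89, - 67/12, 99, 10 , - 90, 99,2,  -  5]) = [ - 90, - 21, - 20, - 17, - 67/12, - 5,7/5,  2, 7, 10, 70, 79,87.11, 89, 99, 99 ] 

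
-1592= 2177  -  3769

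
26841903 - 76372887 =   -  49530984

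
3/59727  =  1/19909 =0.00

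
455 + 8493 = 8948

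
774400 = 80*9680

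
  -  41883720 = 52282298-94166018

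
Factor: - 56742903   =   - 3^3*7^1*67^1 * 4481^1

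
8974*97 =870478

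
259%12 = 7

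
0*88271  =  0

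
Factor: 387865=5^1*77573^1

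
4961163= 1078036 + 3883127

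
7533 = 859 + 6674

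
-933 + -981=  - 1914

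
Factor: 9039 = 3^1*23^1*131^1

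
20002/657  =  274/9 = 30.44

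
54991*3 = 164973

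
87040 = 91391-4351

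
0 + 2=2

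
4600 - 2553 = 2047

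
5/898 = 5/898 = 0.01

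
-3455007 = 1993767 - 5448774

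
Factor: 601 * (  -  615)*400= -2^4 * 3^1 * 5^3 * 41^1*601^1 = - 147846000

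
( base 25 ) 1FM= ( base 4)33332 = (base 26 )1d8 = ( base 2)1111111110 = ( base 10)1022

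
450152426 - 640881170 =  - 190728744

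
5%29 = 5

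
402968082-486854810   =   - 83886728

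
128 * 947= 121216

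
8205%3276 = 1653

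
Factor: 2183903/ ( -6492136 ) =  - 2^(-3)*7^(-1)*29^1*75307^1 * 115931^(-1)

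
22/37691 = 22/37691 = 0.00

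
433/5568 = 433/5568  =  0.08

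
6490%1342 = 1122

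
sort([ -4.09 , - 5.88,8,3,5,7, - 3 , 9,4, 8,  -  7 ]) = [ - 7,-5.88, - 4.09, - 3,3,4,5, 7,8, 8,9]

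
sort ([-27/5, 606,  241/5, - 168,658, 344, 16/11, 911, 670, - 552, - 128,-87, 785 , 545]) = [ - 552, - 168,  -  128,-87,- 27/5,16/11, 241/5 , 344, 545, 606,  658, 670, 785 , 911]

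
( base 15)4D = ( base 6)201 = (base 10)73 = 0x49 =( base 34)25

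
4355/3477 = 4355/3477= 1.25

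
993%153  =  75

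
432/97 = 432/97 = 4.45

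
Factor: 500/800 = 5/8 = 2^( - 3)*5^1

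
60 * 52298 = 3137880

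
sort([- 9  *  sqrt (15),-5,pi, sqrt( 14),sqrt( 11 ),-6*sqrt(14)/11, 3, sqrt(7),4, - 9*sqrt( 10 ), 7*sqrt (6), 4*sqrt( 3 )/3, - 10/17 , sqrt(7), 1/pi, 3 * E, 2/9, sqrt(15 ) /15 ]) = [ - 9*sqrt( 15), - 9*sqrt( 10) ,-5,  -  6*sqrt( 14)/11, - 10/17, 2/9, sqrt( 15)/15, 1/pi,4*sqrt(3) /3, sqrt (7), sqrt(7),  3, pi,sqrt( 11)  ,  sqrt(  14), 4,3 * E, 7*sqrt (6) ]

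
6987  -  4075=2912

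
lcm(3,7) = 21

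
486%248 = 238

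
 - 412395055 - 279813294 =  - 692208349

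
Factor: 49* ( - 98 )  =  - 4802  =  - 2^1 * 7^4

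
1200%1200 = 0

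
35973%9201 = 8370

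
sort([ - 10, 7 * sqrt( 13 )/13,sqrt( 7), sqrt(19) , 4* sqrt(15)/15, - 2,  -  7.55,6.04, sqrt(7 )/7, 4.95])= [- 10, - 7.55,-2 , sqrt(7) /7,4*sqrt(15 )/15,  7*sqrt (13 ) /13, sqrt (7),sqrt( 19 ) , 4.95, 6.04]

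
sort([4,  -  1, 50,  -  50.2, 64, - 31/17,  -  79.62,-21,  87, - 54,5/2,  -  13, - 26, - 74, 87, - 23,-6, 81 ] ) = [-79.62,-74,-54,  -  50.2, - 26,  -  23,-21,-13,-6, - 31/17,- 1, 5/2,4, 50, 64, 81, 87, 87 ]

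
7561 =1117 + 6444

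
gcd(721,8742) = 1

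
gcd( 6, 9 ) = 3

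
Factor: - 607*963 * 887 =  - 518487867 = - 3^2*107^1 * 607^1* 887^1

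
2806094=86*32629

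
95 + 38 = 133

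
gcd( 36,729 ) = 9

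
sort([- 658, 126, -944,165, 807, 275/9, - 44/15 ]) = [ - 944, - 658, - 44/15,275/9,126,165,807]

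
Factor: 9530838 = 2^1*3^3*176497^1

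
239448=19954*12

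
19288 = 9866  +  9422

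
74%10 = 4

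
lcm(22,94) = 1034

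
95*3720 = 353400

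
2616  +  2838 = 5454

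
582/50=291/25 =11.64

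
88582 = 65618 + 22964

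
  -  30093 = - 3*10031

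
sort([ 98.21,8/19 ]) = [8/19,98.21] 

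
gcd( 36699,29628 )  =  3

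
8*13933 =111464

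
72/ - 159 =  - 24/53 = - 0.45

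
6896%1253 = 631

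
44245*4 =176980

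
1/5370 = 1/5370 = 0.00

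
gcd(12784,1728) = 16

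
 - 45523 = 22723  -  68246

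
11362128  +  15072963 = 26435091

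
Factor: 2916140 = 2^2*5^1*145807^1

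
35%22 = 13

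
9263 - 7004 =2259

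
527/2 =527/2 = 263.50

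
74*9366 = 693084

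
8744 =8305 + 439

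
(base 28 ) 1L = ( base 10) 49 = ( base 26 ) 1N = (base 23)23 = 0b110001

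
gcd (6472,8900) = 4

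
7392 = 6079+1313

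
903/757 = 903/757 =1.19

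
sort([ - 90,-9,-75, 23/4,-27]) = [-90,  -  75  ,-27, - 9,23/4]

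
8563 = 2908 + 5655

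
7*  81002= 567014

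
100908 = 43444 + 57464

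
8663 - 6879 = 1784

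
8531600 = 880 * 9695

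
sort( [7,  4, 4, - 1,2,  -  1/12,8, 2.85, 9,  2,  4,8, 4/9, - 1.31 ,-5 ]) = [ - 5, - 1.31, -1 ,-1/12,4/9,2,  2,2.85 , 4,4,4  ,  7 , 8, 8, 9]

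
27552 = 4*6888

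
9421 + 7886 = 17307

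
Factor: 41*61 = 2501 = 41^1*61^1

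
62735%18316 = 7787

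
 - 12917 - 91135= -104052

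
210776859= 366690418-155913559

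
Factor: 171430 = 2^1*5^1*7^1 * 31^1  *79^1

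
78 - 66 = 12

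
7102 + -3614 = 3488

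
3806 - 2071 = 1735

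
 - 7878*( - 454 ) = 3576612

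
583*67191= 39172353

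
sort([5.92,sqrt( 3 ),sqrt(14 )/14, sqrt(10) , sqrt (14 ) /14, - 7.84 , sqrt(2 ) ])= [ - 7.84, sqrt( 14 ) /14 , sqrt(14)/14, sqrt(2), sqrt( 3), sqrt(10 ), 5.92 ]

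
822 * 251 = 206322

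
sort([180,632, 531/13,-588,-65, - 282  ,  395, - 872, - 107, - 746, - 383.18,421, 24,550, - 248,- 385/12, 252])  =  [ - 872 , - 746, - 588 , - 383.18, - 282,-248, - 107,- 65, - 385/12, 24,531/13, 180,252,  395,421,  550,632 ]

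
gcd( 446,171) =1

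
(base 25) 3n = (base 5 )343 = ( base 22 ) 4A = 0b1100010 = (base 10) 98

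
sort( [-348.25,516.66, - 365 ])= [ - 365, - 348.25, 516.66 ]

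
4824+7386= 12210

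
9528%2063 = 1276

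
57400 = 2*28700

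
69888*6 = 419328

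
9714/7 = 1387 + 5/7 = 1387.71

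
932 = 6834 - 5902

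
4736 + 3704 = 8440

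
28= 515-487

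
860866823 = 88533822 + 772333001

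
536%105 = 11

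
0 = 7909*0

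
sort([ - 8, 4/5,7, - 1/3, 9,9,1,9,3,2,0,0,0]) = [ - 8,-1/3,0,0,0, 4/5,  1,2,3,7,9,9, 9] 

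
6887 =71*97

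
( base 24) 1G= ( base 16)28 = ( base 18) 24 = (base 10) 40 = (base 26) 1E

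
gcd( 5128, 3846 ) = 1282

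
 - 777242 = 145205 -922447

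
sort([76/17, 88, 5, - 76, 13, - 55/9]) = [ - 76,-55/9,76/17, 5,13, 88] 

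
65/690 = 13/138 = 0.09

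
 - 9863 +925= - 8938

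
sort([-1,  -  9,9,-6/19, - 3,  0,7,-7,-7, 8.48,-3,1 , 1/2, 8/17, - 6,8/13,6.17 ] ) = [ - 9,  -  7,-7,  -  6, - 3, - 3, - 1,-6/19 , 0,8/17,  1/2, 8/13,  1, 6.17,7 , 8.48,  9 ]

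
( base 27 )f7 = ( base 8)634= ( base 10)412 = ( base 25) GC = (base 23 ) HL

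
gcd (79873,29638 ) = 1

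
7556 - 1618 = 5938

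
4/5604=1/1401 = 0.00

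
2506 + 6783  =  9289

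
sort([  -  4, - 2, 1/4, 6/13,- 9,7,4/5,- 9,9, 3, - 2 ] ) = [-9, - 9,  -  4,-2,-2, 1/4,6/13,4/5,3,7, 9 ]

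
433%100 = 33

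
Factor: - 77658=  - 2^1*3^1*7^1*43^2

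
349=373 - 24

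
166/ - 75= - 166/75 = - 2.21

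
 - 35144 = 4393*(-8)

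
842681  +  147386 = 990067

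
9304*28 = 260512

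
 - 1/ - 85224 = 1/85224 = 0.00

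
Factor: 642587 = 11^1*58417^1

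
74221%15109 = 13785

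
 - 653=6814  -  7467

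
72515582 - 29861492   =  42654090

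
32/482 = 16/241 = 0.07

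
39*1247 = 48633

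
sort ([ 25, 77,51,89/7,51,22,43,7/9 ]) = [ 7/9, 89/7, 22,  25, 43,51, 51,77 ] 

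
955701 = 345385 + 610316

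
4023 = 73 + 3950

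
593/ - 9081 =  - 593/9081 = -  0.07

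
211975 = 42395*5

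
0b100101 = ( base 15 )27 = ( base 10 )37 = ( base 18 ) 21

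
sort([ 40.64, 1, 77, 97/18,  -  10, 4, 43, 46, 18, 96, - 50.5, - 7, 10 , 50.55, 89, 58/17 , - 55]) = [ - 55, - 50.5, - 10,-7, 1, 58/17,4,97/18, 10,18,  40.64, 43, 46,  50.55, 77,  89, 96]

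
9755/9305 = 1 + 90/1861 = 1.05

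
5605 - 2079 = 3526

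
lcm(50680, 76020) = 152040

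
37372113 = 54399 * 687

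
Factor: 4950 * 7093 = 35110350=2^1*3^2*5^2*11^1*41^1 * 173^1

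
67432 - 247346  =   - 179914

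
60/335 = 12/67  =  0.18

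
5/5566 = 5/5566 = 0.00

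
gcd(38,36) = 2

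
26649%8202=2043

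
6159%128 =15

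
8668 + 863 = 9531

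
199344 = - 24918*( - 8 )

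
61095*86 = 5254170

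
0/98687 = 0 = 0.00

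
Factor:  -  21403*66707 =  - 17^1*41^1*1259^1*1627^1  =  - 1427729921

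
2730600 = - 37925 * ( - 72)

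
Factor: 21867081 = 3^1*19^1*383633^1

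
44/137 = 44/137 = 0.32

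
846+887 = 1733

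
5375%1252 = 367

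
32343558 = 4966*6513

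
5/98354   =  5/98354  =  0.00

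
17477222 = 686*25477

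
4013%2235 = 1778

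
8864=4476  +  4388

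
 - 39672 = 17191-56863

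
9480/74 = 128+4/37 = 128.11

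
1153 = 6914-5761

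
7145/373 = 7145/373 = 19.16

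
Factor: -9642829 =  - 7^1*31^1*37^1 * 1201^1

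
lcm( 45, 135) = 135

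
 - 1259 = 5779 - 7038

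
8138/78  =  104+1/3 =104.33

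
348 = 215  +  133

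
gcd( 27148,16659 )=617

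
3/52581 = 1/17527 = 0.00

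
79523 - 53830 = 25693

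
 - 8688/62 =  - 141 + 27/31 = -140.13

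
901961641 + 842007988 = 1743969629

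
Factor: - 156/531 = - 52/177= - 2^2 *3^( - 1)*13^1* 59^ (- 1 )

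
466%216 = 34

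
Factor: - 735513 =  - 3^1*245171^1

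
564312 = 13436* 42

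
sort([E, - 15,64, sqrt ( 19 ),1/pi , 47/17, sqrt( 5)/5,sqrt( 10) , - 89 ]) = [ - 89,-15,1/pi,  sqrt( 5 )/5, E, 47/17, sqrt( 10), sqrt( 19),64 ] 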